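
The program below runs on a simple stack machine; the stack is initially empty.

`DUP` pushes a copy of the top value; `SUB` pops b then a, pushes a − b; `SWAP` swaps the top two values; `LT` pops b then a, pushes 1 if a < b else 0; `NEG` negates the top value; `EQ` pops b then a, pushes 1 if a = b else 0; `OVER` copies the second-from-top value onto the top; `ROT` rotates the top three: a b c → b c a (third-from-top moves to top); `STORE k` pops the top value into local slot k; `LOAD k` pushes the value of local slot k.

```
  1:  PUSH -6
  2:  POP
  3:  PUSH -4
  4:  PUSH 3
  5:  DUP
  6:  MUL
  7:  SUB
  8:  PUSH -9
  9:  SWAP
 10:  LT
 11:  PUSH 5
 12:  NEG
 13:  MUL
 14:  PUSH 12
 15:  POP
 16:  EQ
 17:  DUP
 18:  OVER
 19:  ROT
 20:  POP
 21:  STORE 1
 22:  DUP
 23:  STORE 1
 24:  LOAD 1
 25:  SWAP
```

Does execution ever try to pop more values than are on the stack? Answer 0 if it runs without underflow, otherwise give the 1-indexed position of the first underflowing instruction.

16

PUSH -6  [-6]
POP      []
PUSH -4  [-4]
PUSH 3   [-4, 3]
DUP      [-4, 3, 3]
MUL      [-4, 9]
SUB      [-13]
PUSH -9  [-13, -9]
SWAP     [-9, -13]
LT       [0]
PUSH 5   [0, 5]
NEG      [0, -5]
MUL      [0]
PUSH 12  [0, 12]
POP      [0]
EQ  — needs 2 operands, stack has 1 → underflow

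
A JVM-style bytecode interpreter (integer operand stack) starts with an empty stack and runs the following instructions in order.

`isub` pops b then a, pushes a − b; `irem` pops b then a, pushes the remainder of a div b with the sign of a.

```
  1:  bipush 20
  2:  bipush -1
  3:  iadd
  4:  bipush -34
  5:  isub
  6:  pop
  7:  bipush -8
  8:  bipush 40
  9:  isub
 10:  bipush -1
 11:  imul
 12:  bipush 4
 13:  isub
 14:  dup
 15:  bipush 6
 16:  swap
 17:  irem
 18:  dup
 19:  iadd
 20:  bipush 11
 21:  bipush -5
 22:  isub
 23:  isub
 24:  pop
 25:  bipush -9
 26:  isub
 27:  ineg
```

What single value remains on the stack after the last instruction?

-53

bipush 20  -> [20]
bipush -1  -> [20, -1]
iadd       -> [19]
bipush -34 -> [19, -34]
isub       -> [53]
pop        -> []
bipush -8  -> [-8]
bipush 40  -> [-8, 40]
isub       -> [-48]
bipush -1  -> [-48, -1]
imul       -> [48]
bipush 4   -> [48, 4]
isub       -> [44]
dup        -> [44, 44]
bipush 6   -> [44, 44, 6]
swap       -> [44, 6, 44]
irem       -> [44, 6]
dup        -> [44, 6, 6]
iadd       -> [44, 12]
bipush 11  -> [44, 12, 11]
bipush -5  -> [44, 12, 11, -5]
isub       -> [44, 12, 16]
isub       -> [44, -4]
pop        -> [44]
bipush -9  -> [44, -9]
isub       -> [53]
ineg       -> [-53]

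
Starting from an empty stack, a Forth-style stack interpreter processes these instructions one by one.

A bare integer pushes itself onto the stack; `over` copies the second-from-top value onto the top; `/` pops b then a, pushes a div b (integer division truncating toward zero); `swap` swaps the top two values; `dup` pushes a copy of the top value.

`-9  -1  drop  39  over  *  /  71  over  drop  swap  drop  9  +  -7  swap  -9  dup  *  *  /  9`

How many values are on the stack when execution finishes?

-9   -> [-9]
-1   -> [-9, -1]
drop -> [-9]
39   -> [-9, 39]
over -> [-9, 39, -9]
*    -> [-9, -351]
/    -> [0]
71   -> [0, 71]
over -> [0, 71, 0]
drop -> [0, 71]
swap -> [71, 0]
drop -> [71]
9    -> [71, 9]
+    -> [80]
-7   -> [80, -7]
swap -> [-7, 80]
-9   -> [-7, 80, -9]
dup  -> [-7, 80, -9, -9]
*    -> [-7, 80, 81]
*    -> [-7, 6480]
/    -> [0]
9    -> [0, 9]

2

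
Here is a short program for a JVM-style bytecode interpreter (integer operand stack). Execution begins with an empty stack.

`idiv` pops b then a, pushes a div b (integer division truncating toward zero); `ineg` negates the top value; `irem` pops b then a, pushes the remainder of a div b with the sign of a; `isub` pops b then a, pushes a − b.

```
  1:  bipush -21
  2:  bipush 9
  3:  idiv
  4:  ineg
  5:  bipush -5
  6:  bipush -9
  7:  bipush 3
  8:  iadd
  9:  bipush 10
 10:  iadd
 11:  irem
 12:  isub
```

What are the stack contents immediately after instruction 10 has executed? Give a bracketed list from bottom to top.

bipush -21  -21
bipush 9    -21 9
idiv        -2
ineg        2
bipush -5   2 -5
bipush -9   2 -5 -9
bipush 3    2 -5 -9 3
iadd        2 -5 -6
bipush 10   2 -5 -6 10
iadd        2 -5 4

[2, -5, 4]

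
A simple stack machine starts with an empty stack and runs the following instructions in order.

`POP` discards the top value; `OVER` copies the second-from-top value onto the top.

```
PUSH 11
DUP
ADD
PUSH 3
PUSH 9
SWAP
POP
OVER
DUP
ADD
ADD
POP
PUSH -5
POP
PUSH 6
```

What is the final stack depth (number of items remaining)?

2

PUSH 11 : [11]
DUP     : [11, 11]
ADD     : [22]
PUSH 3  : [22, 3]
PUSH 9  : [22, 3, 9]
SWAP    : [22, 9, 3]
POP     : [22, 9]
OVER    : [22, 9, 22]
DUP     : [22, 9, 22, 22]
ADD     : [22, 9, 44]
ADD     : [22, 53]
POP     : [22]
PUSH -5 : [22, -5]
POP     : [22]
PUSH 6  : [22, 6]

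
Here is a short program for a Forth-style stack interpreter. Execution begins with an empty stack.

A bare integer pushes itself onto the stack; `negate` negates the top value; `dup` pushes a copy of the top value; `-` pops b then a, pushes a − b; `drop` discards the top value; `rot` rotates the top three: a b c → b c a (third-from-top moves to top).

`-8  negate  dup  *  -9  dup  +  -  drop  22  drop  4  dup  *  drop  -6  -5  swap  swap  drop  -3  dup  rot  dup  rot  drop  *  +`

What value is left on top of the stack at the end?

-8     → [-8]
negate → [8]
dup    → [8, 8]
*      → [64]
-9     → [64, -9]
dup    → [64, -9, -9]
+      → [64, -18]
-      → [82]
drop   → []
22     → [22]
drop   → []
4      → [4]
dup    → [4, 4]
*      → [16]
drop   → []
-6     → [-6]
-5     → [-6, -5]
swap   → [-5, -6]
swap   → [-6, -5]
drop   → [-6]
-3     → [-6, -3]
dup    → [-6, -3, -3]
rot    → [-3, -3, -6]
dup    → [-3, -3, -6, -6]
rot    → [-3, -6, -6, -3]
drop   → [-3, -6, -6]
*      → [-3, 36]
+      → [33]

33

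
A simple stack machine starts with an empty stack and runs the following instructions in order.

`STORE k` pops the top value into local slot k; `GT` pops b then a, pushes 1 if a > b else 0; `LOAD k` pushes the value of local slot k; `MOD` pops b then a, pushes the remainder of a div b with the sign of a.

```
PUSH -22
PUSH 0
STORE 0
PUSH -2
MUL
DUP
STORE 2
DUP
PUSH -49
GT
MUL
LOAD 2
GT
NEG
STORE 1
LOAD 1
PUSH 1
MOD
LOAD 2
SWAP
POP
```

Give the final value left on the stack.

PUSH -22 -> [-22]
PUSH 0   -> [-22, 0]
STORE 0  -> [-22]
PUSH -2  -> [-22, -2]
MUL      -> [44]
DUP      -> [44, 44]
STORE 2  -> [44]
DUP      -> [44, 44]
PUSH -49 -> [44, 44, -49]
GT       -> [44, 1]
MUL      -> [44]
LOAD 2   -> [44, 44]
GT       -> [0]
NEG      -> [0]
STORE 1  -> []
LOAD 1   -> [0]
PUSH 1   -> [0, 1]
MOD      -> [0]
LOAD 2   -> [0, 44]
SWAP     -> [44, 0]
POP      -> [44]

44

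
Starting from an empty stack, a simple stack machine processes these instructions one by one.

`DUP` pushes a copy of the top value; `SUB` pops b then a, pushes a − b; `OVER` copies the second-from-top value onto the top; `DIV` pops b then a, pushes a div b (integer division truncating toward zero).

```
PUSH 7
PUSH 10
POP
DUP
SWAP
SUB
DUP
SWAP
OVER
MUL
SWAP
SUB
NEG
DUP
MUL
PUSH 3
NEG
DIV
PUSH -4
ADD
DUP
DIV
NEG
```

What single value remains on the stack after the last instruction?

-1

PUSH 7  -> [7]
PUSH 10 -> [7, 10]
POP     -> [7]
DUP     -> [7, 7]
SWAP    -> [7, 7]
SUB     -> [0]
DUP     -> [0, 0]
SWAP    -> [0, 0]
OVER    -> [0, 0, 0]
MUL     -> [0, 0]
SWAP    -> [0, 0]
SUB     -> [0]
NEG     -> [0]
DUP     -> [0, 0]
MUL     -> [0]
PUSH 3  -> [0, 3]
NEG     -> [0, -3]
DIV     -> [0]
PUSH -4 -> [0, -4]
ADD     -> [-4]
DUP     -> [-4, -4]
DIV     -> [1]
NEG     -> [-1]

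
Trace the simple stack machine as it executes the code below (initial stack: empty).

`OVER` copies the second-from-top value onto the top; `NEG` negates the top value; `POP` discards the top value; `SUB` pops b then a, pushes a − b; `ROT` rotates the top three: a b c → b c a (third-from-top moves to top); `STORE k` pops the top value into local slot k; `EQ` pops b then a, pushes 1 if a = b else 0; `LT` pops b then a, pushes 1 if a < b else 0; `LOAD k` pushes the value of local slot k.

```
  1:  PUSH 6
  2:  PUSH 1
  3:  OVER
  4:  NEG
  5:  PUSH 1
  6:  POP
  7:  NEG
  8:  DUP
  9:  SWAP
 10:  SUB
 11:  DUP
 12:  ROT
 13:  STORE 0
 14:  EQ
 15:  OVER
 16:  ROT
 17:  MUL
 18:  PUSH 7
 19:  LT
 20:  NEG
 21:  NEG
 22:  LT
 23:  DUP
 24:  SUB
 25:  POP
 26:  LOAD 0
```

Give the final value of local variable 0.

1

PUSH 6   6
PUSH 1   6 1
OVER     6 1 6
NEG      6 1 -6
PUSH 1   6 1 -6 1
POP      6 1 -6
NEG      6 1 6
DUP      6 1 6 6
SWAP     6 1 6 6
SUB      6 1 0
DUP      6 1 0 0
ROT      6 0 0 1
STORE 0  6 0 0
EQ       6 1
OVER     6 1 6
ROT      1 6 6
MUL      1 36
PUSH 7   1 36 7
LT       1 0
NEG      1 0
NEG      1 0
LT       0
DUP      0 0
SUB      0
POP      (empty)
LOAD 0   1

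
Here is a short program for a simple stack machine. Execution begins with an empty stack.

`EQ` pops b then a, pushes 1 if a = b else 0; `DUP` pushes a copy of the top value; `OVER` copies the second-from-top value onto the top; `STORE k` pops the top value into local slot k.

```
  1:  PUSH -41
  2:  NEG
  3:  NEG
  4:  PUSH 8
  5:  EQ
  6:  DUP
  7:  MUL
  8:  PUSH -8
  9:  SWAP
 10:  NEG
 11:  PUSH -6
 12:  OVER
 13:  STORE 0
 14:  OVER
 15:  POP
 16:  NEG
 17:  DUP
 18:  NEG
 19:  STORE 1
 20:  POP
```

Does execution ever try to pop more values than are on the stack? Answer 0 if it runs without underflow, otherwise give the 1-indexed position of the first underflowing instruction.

PUSH -41 → [-41]
NEG      → [41]
NEG      → [-41]
PUSH 8   → [-41, 8]
EQ       → [0]
DUP      → [0, 0]
MUL      → [0]
PUSH -8  → [0, -8]
SWAP     → [-8, 0]
NEG      → [-8, 0]
PUSH -6  → [-8, 0, -6]
OVER     → [-8, 0, -6, 0]
STORE 0  → [-8, 0, -6]
OVER     → [-8, 0, -6, 0]
POP      → [-8, 0, -6]
NEG      → [-8, 0, 6]
DUP      → [-8, 0, 6, 6]
NEG      → [-8, 0, 6, -6]
STORE 1  → [-8, 0, 6]
POP      → [-8, 0]

0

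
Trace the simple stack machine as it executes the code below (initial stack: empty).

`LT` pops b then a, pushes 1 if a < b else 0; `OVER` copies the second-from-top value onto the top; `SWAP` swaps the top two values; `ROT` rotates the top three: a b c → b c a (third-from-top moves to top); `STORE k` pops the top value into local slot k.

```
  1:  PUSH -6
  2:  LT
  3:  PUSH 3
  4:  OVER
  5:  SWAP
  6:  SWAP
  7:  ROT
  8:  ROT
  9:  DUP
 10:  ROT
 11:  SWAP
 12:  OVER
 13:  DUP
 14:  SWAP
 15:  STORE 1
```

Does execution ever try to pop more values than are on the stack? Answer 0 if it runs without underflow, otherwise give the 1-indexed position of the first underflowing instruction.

PUSH -6 : -6
LT  — needs 2 operands, stack has 1 → underflow

2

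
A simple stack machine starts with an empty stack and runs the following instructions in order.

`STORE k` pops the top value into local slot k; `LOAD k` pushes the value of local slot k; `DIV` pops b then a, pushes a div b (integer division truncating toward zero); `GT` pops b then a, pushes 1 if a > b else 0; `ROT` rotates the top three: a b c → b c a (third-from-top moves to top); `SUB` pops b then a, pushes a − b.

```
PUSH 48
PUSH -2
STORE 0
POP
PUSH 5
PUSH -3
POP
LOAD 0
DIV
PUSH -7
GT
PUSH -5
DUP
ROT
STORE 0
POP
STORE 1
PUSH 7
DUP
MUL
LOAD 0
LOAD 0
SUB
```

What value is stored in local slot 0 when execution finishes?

PUSH 48 → 48
PUSH -2 → 48 -2
STORE 0 → 48
POP     → (empty)
PUSH 5  → 5
PUSH -3 → 5 -3
POP     → 5
LOAD 0  → 5 -2
DIV     → -2
PUSH -7 → -2 -7
GT      → 1
PUSH -5 → 1 -5
DUP     → 1 -5 -5
ROT     → -5 -5 1
STORE 0 → -5 -5
POP     → -5
STORE 1 → (empty)
PUSH 7  → 7
DUP     → 7 7
MUL     → 49
LOAD 0  → 49 1
LOAD 0  → 49 1 1
SUB     → 49 0

1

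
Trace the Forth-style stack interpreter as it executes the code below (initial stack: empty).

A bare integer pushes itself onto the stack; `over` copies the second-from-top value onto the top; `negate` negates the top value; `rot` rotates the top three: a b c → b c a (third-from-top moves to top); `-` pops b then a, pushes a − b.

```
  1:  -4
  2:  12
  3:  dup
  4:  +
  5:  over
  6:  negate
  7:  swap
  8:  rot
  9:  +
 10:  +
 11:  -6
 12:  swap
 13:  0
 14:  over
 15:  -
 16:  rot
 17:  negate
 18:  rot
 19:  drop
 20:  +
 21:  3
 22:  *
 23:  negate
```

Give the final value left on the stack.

54

-4     : [-4]
12     : [-4, 12]
dup    : [-4, 12, 12]
+      : [-4, 24]
over   : [-4, 24, -4]
negate : [-4, 24, 4]
swap   : [-4, 4, 24]
rot    : [4, 24, -4]
+      : [4, 20]
+      : [24]
-6     : [24, -6]
swap   : [-6, 24]
0      : [-6, 24, 0]
over   : [-6, 24, 0, 24]
-      : [-6, 24, -24]
rot    : [24, -24, -6]
negate : [24, -24, 6]
rot    : [-24, 6, 24]
drop   : [-24, 6]
+      : [-18]
3      : [-18, 3]
*      : [-54]
negate : [54]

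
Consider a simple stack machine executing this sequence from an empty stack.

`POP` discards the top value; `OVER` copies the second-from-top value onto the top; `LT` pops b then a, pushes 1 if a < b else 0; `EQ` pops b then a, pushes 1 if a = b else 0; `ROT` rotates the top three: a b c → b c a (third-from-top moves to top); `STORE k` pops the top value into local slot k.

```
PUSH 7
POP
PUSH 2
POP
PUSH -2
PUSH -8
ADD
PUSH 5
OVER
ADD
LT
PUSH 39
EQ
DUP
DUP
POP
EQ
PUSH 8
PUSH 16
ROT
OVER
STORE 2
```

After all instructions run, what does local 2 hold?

PUSH 7  -> 7
POP     -> (empty)
PUSH 2  -> 2
POP     -> (empty)
PUSH -2 -> -2
PUSH -8 -> -2 -8
ADD     -> -10
PUSH 5  -> -10 5
OVER    -> -10 5 -10
ADD     -> -10 -5
LT      -> 1
PUSH 39 -> 1 39
EQ      -> 0
DUP     -> 0 0
DUP     -> 0 0 0
POP     -> 0 0
EQ      -> 1
PUSH 8  -> 1 8
PUSH 16 -> 1 8 16
ROT     -> 8 16 1
OVER    -> 8 16 1 16
STORE 2 -> 8 16 1

16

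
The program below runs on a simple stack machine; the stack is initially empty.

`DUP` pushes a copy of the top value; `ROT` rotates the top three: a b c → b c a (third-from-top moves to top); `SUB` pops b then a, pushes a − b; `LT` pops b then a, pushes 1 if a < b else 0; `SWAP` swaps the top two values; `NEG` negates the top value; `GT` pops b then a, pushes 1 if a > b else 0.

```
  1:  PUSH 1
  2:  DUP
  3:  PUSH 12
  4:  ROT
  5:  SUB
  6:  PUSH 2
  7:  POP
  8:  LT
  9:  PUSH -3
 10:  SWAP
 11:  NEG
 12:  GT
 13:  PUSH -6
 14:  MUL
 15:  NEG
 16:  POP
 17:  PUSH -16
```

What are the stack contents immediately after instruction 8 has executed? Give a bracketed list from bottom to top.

PUSH 1   [1]
DUP      [1, 1]
PUSH 12  [1, 1, 12]
ROT      [1, 12, 1]
SUB      [1, 11]
PUSH 2   [1, 11, 2]
POP      [1, 11]
LT       [1]

[1]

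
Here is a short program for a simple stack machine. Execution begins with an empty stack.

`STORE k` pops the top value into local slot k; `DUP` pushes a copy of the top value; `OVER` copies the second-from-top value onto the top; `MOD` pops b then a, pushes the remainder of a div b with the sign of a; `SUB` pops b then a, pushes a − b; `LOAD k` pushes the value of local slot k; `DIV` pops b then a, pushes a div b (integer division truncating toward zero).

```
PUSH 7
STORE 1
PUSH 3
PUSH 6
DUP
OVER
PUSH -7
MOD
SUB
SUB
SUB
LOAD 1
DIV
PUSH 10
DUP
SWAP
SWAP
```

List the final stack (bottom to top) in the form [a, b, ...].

[0, 10, 10]

PUSH 7  -> 7
STORE 1 -> (empty)
PUSH 3  -> 3
PUSH 6  -> 3 6
DUP     -> 3 6 6
OVER    -> 3 6 6 6
PUSH -7 -> 3 6 6 6 -7
MOD     -> 3 6 6 6
SUB     -> 3 6 0
SUB     -> 3 6
SUB     -> -3
LOAD 1  -> -3 7
DIV     -> 0
PUSH 10 -> 0 10
DUP     -> 0 10 10
SWAP    -> 0 10 10
SWAP    -> 0 10 10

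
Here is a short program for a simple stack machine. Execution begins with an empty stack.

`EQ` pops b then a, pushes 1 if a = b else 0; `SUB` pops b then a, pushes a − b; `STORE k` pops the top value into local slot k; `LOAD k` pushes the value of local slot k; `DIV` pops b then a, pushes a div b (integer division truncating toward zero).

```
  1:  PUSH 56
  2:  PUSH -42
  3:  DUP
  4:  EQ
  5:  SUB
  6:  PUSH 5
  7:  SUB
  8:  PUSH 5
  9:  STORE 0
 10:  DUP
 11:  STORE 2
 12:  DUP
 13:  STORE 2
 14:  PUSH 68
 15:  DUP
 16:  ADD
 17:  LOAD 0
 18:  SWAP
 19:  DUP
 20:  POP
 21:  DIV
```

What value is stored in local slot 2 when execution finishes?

PUSH 56  → 56
PUSH -42 → 56 -42
DUP      → 56 -42 -42
EQ       → 56 1
SUB      → 55
PUSH 5   → 55 5
SUB      → 50
PUSH 5   → 50 5
STORE 0  → 50
DUP      → 50 50
STORE 2  → 50
DUP      → 50 50
STORE 2  → 50
PUSH 68  → 50 68
DUP      → 50 68 68
ADD      → 50 136
LOAD 0   → 50 136 5
SWAP     → 50 5 136
DUP      → 50 5 136 136
POP      → 50 5 136
DIV      → 50 0

50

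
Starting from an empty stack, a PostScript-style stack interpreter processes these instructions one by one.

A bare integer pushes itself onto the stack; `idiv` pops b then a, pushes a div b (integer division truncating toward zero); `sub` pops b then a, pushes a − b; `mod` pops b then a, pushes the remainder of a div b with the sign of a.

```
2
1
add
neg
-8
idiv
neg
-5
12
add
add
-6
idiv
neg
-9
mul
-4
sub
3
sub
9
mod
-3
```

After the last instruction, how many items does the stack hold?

2

2    → [2]
1    → [2, 1]
add  → [3]
neg  → [-3]
-8   → [-3, -8]
idiv → [0]
neg  → [0]
-5   → [0, -5]
12   → [0, -5, 12]
add  → [0, 7]
add  → [7]
-6   → [7, -6]
idiv → [-1]
neg  → [1]
-9   → [1, -9]
mul  → [-9]
-4   → [-9, -4]
sub  → [-5]
3    → [-5, 3]
sub  → [-8]
9    → [-8, 9]
mod  → [-8]
-3   → [-8, -3]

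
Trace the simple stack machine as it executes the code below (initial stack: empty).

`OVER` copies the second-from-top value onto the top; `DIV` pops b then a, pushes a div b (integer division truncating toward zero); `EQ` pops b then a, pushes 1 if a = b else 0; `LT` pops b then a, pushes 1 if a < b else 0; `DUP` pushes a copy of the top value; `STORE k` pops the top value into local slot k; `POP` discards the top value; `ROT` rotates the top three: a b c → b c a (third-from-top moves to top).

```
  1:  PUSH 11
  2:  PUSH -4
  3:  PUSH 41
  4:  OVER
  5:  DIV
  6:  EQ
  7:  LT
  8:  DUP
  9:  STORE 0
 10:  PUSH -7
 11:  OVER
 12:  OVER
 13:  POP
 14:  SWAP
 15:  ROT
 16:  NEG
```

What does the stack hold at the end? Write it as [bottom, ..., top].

[0, -7, 0]

PUSH 11  11
PUSH -4  11 -4
PUSH 41  11 -4 41
OVER     11 -4 41 -4
DIV      11 -4 -10
EQ       11 0
LT       0
DUP      0 0
STORE 0  0
PUSH -7  0 -7
OVER     0 -7 0
OVER     0 -7 0 -7
POP      0 -7 0
SWAP     0 0 -7
ROT      0 -7 0
NEG      0 -7 0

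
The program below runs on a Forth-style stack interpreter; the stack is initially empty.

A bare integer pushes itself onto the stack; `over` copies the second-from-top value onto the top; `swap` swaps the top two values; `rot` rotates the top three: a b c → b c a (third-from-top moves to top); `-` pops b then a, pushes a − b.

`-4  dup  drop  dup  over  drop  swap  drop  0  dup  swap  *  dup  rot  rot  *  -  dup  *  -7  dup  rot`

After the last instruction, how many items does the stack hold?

-4   : -4
dup  : -4 -4
drop : -4
dup  : -4 -4
over : -4 -4 -4
drop : -4 -4
swap : -4 -4
drop : -4
0    : -4 0
dup  : -4 0 0
swap : -4 0 0
*    : -4 0
dup  : -4 0 0
rot  : 0 0 -4
rot  : 0 -4 0
*    : 0 0
-    : 0
dup  : 0 0
*    : 0
-7   : 0 -7
dup  : 0 -7 -7
rot  : -7 -7 0

3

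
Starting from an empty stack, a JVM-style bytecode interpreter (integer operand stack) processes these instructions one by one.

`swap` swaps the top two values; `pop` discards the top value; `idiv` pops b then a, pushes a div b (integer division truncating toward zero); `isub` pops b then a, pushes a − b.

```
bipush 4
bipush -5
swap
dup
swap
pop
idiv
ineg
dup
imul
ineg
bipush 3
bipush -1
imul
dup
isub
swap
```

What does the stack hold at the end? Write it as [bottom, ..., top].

bipush 4  : 4
bipush -5 : 4 -5
swap      : -5 4
dup       : -5 4 4
swap      : -5 4 4
pop       : -5 4
idiv      : -1
ineg      : 1
dup       : 1 1
imul      : 1
ineg      : -1
bipush 3  : -1 3
bipush -1 : -1 3 -1
imul      : -1 -3
dup       : -1 -3 -3
isub      : -1 0
swap      : 0 -1

[0, -1]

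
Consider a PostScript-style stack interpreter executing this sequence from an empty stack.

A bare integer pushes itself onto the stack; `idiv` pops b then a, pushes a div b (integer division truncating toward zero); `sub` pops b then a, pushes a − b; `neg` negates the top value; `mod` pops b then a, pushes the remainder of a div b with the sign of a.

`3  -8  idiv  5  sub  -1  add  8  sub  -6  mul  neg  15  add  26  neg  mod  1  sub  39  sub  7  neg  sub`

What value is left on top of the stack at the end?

3    : 3
-8   : 3 -8
idiv : 0
5    : 0 5
sub  : -5
-1   : -5 -1
add  : -6
8    : -6 8
sub  : -14
-6   : -14 -6
mul  : 84
neg  : -84
15   : -84 15
add  : -69
26   : -69 26
neg  : -69 -26
mod  : -17
1    : -17 1
sub  : -18
39   : -18 39
sub  : -57
7    : -57 7
neg  : -57 -7
sub  : -50

-50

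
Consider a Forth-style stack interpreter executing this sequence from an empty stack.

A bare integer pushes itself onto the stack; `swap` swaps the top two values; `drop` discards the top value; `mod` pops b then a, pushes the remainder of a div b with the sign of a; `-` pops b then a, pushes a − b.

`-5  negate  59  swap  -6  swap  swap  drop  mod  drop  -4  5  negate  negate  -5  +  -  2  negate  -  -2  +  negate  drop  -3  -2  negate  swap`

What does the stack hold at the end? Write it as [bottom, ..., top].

[2, -3]

-5     → -5
negate → 5
59     → 5 59
swap   → 59 5
-6     → 59 5 -6
swap   → 59 -6 5
swap   → 59 5 -6
drop   → 59 5
mod    → 4
drop   → (empty)
-4     → -4
5      → -4 5
negate → -4 -5
negate → -4 5
-5     → -4 5 -5
+      → -4 0
-      → -4
2      → -4 2
negate → -4 -2
-      → -2
-2     → -2 -2
+      → -4
negate → 4
drop   → (empty)
-3     → -3
-2     → -3 -2
negate → -3 2
swap   → 2 -3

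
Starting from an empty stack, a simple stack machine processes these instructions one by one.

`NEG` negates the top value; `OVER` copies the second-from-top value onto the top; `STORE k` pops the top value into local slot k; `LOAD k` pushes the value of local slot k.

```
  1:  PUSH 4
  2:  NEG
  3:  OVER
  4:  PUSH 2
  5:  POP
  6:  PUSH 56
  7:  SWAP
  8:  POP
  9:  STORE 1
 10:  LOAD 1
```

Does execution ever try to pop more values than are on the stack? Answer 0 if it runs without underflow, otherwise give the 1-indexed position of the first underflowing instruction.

PUSH 4 : 4
NEG    : -4
OVER  — needs 2 operands, stack has 1 → underflow

3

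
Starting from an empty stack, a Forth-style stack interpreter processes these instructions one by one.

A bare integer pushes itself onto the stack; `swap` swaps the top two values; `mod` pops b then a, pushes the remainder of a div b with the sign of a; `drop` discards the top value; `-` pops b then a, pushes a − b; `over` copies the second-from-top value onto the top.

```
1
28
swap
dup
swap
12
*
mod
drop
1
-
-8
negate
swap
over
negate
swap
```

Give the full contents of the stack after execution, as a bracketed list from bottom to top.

1      -> [1]
28     -> [1, 28]
swap   -> [28, 1]
dup    -> [28, 1, 1]
swap   -> [28, 1, 1]
12     -> [28, 1, 1, 12]
*      -> [28, 1, 12]
mod    -> [28, 1]
drop   -> [28]
1      -> [28, 1]
-      -> [27]
-8     -> [27, -8]
negate -> [27, 8]
swap   -> [8, 27]
over   -> [8, 27, 8]
negate -> [8, 27, -8]
swap   -> [8, -8, 27]

[8, -8, 27]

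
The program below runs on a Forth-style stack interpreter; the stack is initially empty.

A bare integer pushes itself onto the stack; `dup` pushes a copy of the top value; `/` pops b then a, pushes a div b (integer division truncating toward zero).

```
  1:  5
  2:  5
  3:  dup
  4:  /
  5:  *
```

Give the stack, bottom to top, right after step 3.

[5, 5, 5]

5   : [5]
5   : [5, 5]
dup : [5, 5, 5]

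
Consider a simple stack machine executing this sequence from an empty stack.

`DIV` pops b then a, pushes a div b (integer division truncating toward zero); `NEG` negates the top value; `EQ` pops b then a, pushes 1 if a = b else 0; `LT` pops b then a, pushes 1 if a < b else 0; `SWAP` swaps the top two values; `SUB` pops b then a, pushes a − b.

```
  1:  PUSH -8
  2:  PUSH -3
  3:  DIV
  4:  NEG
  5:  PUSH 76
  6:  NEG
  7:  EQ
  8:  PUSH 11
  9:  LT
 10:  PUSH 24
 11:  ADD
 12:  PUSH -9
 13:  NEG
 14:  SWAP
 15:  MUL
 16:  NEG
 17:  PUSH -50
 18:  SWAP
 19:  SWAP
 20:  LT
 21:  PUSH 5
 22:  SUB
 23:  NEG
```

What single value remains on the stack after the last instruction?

PUSH -8  -> -8
PUSH -3  -> -8 -3
DIV      -> 2
NEG      -> -2
PUSH 76  -> -2 76
NEG      -> -2 -76
EQ       -> 0
PUSH 11  -> 0 11
LT       -> 1
PUSH 24  -> 1 24
ADD      -> 25
PUSH -9  -> 25 -9
NEG      -> 25 9
SWAP     -> 9 25
MUL      -> 225
NEG      -> -225
PUSH -50 -> -225 -50
SWAP     -> -50 -225
SWAP     -> -225 -50
LT       -> 1
PUSH 5   -> 1 5
SUB      -> -4
NEG      -> 4

4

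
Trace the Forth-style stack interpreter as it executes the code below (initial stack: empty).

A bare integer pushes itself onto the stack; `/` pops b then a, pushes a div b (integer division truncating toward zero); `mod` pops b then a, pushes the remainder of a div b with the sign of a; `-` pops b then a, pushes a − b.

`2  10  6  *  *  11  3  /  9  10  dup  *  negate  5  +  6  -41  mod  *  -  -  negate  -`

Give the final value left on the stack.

-456

2       2
10      2 10
6       2 10 6
*       2 60
*       120
11      120 11
3       120 11 3
/       120 3
9       120 3 9
10      120 3 9 10
dup     120 3 9 10 10
*       120 3 9 100
negate  120 3 9 -100
5       120 3 9 -100 5
+       120 3 9 -95
6       120 3 9 -95 6
-41     120 3 9 -95 6 -41
mod     120 3 9 -95 6
*       120 3 9 -570
-       120 3 579
-       120 -576
negate  120 576
-       -456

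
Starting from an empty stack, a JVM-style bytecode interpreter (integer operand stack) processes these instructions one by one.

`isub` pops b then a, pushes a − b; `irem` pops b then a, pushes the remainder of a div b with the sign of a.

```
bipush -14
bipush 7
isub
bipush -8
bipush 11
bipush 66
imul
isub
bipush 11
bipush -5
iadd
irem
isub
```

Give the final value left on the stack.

bipush -14 -> -14
bipush 7   -> -14 7
isub       -> -21
bipush -8  -> -21 -8
bipush 11  -> -21 -8 11
bipush 66  -> -21 -8 11 66
imul       -> -21 -8 726
isub       -> -21 -734
bipush 11  -> -21 -734 11
bipush -5  -> -21 -734 11 -5
iadd       -> -21 -734 6
irem       -> -21 -2
isub       -> -19

-19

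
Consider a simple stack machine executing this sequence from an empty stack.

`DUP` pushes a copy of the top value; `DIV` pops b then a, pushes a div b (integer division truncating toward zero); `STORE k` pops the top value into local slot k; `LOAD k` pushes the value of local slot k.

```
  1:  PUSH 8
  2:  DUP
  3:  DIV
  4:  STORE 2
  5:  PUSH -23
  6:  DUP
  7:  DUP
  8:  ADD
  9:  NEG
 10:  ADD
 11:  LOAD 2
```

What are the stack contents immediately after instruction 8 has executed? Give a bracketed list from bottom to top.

PUSH 8   → [8]
DUP      → [8, 8]
DIV      → [1]
STORE 2  → []
PUSH -23 → [-23]
DUP      → [-23, -23]
DUP      → [-23, -23, -23]
ADD      → [-23, -46]

[-23, -46]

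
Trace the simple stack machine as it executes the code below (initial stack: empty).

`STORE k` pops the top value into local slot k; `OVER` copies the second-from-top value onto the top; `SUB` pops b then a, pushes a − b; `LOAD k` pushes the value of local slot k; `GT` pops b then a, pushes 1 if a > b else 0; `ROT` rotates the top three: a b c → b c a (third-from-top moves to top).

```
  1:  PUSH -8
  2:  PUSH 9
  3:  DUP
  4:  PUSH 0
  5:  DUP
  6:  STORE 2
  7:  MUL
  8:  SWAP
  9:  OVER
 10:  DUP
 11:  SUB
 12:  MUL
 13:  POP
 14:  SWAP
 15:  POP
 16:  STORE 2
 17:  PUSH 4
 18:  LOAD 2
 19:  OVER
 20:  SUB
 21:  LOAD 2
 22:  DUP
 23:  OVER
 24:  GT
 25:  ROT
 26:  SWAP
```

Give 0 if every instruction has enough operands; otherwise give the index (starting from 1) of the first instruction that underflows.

PUSH -8 → [-8]
PUSH 9  → [-8, 9]
DUP     → [-8, 9, 9]
PUSH 0  → [-8, 9, 9, 0]
DUP     → [-8, 9, 9, 0, 0]
STORE 2 → [-8, 9, 9, 0]
MUL     → [-8, 9, 0]
SWAP    → [-8, 0, 9]
OVER    → [-8, 0, 9, 0]
DUP     → [-8, 0, 9, 0, 0]
SUB     → [-8, 0, 9, 0]
MUL     → [-8, 0, 0]
POP     → [-8, 0]
SWAP    → [0, -8]
POP     → [0]
STORE 2 → []
PUSH 4  → [4]
LOAD 2  → [4, 0]
OVER    → [4, 0, 4]
SUB     → [4, -4]
LOAD 2  → [4, -4, 0]
DUP     → [4, -4, 0, 0]
OVER    → [4, -4, 0, 0, 0]
GT      → [4, -4, 0, 0]
ROT     → [4, 0, 0, -4]
SWAP    → [4, 0, -4, 0]

0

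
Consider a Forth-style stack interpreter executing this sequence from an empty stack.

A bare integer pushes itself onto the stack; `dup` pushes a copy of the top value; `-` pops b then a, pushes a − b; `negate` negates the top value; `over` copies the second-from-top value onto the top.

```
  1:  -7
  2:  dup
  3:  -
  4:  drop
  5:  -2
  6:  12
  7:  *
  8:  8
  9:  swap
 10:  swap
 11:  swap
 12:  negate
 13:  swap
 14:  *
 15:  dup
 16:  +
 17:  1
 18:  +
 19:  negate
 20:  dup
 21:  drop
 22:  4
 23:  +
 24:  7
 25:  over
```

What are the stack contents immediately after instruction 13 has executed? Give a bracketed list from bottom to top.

-7     -> [-7]
dup    -> [-7, -7]
-      -> [0]
drop   -> []
-2     -> [-2]
12     -> [-2, 12]
*      -> [-24]
8      -> [-24, 8]
swap   -> [8, -24]
swap   -> [-24, 8]
swap   -> [8, -24]
negate -> [8, 24]
swap   -> [24, 8]

[24, 8]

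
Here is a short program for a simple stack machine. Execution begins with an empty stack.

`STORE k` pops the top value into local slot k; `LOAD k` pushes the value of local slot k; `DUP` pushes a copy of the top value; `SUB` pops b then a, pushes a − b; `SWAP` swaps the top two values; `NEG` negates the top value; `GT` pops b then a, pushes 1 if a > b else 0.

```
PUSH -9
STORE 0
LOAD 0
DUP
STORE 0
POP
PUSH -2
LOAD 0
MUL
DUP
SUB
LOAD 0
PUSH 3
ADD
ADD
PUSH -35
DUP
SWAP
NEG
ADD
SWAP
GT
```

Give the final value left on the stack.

1

PUSH -9  : -9
STORE 0  : (empty)
LOAD 0   : -9
DUP      : -9 -9
STORE 0  : -9
POP      : (empty)
PUSH -2  : -2
LOAD 0   : -2 -9
MUL      : 18
DUP      : 18 18
SUB      : 0
LOAD 0   : 0 -9
PUSH 3   : 0 -9 3
ADD      : 0 -6
ADD      : -6
PUSH -35 : -6 -35
DUP      : -6 -35 -35
SWAP     : -6 -35 -35
NEG      : -6 -35 35
ADD      : -6 0
SWAP     : 0 -6
GT       : 1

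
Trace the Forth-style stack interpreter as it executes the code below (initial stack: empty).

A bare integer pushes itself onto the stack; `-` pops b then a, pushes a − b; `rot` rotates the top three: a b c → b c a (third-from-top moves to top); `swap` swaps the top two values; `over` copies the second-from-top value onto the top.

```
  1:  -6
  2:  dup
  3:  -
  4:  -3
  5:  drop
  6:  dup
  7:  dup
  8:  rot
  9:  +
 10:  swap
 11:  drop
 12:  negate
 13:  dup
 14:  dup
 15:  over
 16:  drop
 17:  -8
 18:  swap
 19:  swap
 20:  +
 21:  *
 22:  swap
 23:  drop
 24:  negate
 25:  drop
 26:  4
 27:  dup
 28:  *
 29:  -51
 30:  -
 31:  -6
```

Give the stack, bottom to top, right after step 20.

[0, 0, -8]

-6      [-6]
dup     [-6, -6]
-       [0]
-3      [0, -3]
drop    [0]
dup     [0, 0]
dup     [0, 0, 0]
rot     [0, 0, 0]
+       [0, 0]
swap    [0, 0]
drop    [0]
negate  [0]
dup     [0, 0]
dup     [0, 0, 0]
over    [0, 0, 0, 0]
drop    [0, 0, 0]
-8      [0, 0, 0, -8]
swap    [0, 0, -8, 0]
swap    [0, 0, 0, -8]
+       [0, 0, -8]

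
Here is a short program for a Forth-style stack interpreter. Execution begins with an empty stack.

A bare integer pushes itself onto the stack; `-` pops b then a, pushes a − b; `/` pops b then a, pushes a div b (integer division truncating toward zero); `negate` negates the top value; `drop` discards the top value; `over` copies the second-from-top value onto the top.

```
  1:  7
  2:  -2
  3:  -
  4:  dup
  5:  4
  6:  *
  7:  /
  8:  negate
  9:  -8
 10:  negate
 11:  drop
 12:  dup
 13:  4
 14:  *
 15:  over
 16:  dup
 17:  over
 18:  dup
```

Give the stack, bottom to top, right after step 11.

7      : 7
-2     : 7 -2
-      : 9
dup    : 9 9
4      : 9 9 4
*      : 9 36
/      : 0
negate : 0
-8     : 0 -8
negate : 0 8
drop   : 0

[0]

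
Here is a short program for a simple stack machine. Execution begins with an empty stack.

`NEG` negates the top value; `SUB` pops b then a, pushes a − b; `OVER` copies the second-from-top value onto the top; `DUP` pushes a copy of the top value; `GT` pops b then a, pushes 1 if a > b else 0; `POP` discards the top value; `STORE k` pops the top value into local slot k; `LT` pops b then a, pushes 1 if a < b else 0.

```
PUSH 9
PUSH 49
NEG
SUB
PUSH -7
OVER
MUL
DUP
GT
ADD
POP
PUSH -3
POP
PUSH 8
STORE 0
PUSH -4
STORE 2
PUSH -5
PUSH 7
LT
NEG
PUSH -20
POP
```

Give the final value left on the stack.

PUSH 9   -> 9
PUSH 49  -> 9 49
NEG      -> 9 -49
SUB      -> 58
PUSH -7  -> 58 -7
OVER     -> 58 -7 58
MUL      -> 58 -406
DUP      -> 58 -406 -406
GT       -> 58 0
ADD      -> 58
POP      -> (empty)
PUSH -3  -> -3
POP      -> (empty)
PUSH 8   -> 8
STORE 0  -> (empty)
PUSH -4  -> -4
STORE 2  -> (empty)
PUSH -5  -> -5
PUSH 7   -> -5 7
LT       -> 1
NEG      -> -1
PUSH -20 -> -1 -20
POP      -> -1

-1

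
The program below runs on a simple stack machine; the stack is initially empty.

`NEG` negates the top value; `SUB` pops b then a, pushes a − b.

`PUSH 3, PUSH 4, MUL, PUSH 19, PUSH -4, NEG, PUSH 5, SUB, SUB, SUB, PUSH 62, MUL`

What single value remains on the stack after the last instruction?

PUSH 3  -> 3
PUSH 4  -> 3 4
MUL     -> 12
PUSH 19 -> 12 19
PUSH -4 -> 12 19 -4
NEG     -> 12 19 4
PUSH 5  -> 12 19 4 5
SUB     -> 12 19 -1
SUB     -> 12 20
SUB     -> -8
PUSH 62 -> -8 62
MUL     -> -496

-496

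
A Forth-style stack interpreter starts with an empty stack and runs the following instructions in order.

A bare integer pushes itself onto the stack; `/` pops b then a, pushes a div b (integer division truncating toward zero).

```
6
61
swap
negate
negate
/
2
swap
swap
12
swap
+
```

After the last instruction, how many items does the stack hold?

6       [6]
61      [6, 61]
swap    [61, 6]
negate  [61, -6]
negate  [61, 6]
/       [10]
2       [10, 2]
swap    [2, 10]
swap    [10, 2]
12      [10, 2, 12]
swap    [10, 12, 2]
+       [10, 14]

2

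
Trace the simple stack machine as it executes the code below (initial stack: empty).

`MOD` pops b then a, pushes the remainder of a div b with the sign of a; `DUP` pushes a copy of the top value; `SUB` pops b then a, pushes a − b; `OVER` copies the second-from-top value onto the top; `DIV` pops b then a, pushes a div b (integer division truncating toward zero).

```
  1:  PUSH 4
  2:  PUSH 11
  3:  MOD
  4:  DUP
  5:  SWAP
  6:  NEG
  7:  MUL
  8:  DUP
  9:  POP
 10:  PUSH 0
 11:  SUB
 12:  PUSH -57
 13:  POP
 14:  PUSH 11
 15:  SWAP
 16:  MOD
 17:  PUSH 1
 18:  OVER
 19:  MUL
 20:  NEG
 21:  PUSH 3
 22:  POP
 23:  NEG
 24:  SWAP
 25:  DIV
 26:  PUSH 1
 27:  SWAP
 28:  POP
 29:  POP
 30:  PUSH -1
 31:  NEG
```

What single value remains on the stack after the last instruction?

1

PUSH 4   → 4
PUSH 11  → 4 11
MOD      → 4
DUP      → 4 4
SWAP     → 4 4
NEG      → 4 -4
MUL      → -16
DUP      → -16 -16
POP      → -16
PUSH 0   → -16 0
SUB      → -16
PUSH -57 → -16 -57
POP      → -16
PUSH 11  → -16 11
SWAP     → 11 -16
MOD      → 11
PUSH 1   → 11 1
OVER     → 11 1 11
MUL      → 11 11
NEG      → 11 -11
PUSH 3   → 11 -11 3
POP      → 11 -11
NEG      → 11 11
SWAP     → 11 11
DIV      → 1
PUSH 1   → 1 1
SWAP     → 1 1
POP      → 1
POP      → (empty)
PUSH -1  → -1
NEG      → 1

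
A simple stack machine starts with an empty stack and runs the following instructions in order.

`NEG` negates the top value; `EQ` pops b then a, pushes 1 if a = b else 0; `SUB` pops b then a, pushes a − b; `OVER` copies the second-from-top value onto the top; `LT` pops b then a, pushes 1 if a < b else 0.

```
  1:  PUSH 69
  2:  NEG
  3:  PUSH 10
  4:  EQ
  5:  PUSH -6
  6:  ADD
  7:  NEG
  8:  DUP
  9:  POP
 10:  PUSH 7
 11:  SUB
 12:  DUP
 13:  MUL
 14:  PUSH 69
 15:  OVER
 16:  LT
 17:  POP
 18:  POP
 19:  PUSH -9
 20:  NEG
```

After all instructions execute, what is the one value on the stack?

PUSH 69 -> 69
NEG     -> -69
PUSH 10 -> -69 10
EQ      -> 0
PUSH -6 -> 0 -6
ADD     -> -6
NEG     -> 6
DUP     -> 6 6
POP     -> 6
PUSH 7  -> 6 7
SUB     -> -1
DUP     -> -1 -1
MUL     -> 1
PUSH 69 -> 1 69
OVER    -> 1 69 1
LT      -> 1 0
POP     -> 1
POP     -> (empty)
PUSH -9 -> -9
NEG     -> 9

9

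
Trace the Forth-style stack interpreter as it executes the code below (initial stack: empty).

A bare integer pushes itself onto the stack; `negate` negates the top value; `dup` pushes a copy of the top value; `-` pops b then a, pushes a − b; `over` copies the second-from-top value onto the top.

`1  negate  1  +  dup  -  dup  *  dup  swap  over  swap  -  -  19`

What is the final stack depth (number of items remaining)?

1      -> [1]
negate -> [-1]
1      -> [-1, 1]
+      -> [0]
dup    -> [0, 0]
-      -> [0]
dup    -> [0, 0]
*      -> [0]
dup    -> [0, 0]
swap   -> [0, 0]
over   -> [0, 0, 0]
swap   -> [0, 0, 0]
-      -> [0, 0]
-      -> [0]
19     -> [0, 19]

2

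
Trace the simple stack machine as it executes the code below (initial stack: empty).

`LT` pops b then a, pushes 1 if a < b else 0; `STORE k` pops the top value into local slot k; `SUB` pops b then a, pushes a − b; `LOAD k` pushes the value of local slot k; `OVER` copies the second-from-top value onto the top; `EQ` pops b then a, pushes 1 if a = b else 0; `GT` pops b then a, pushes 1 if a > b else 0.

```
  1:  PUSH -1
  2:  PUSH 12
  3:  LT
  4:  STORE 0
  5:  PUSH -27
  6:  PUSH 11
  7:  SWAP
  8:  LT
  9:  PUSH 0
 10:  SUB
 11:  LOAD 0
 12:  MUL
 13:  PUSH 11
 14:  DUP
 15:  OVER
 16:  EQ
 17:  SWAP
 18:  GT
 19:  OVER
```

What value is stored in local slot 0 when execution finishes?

1

PUSH -1  → -1
PUSH 12  → -1 12
LT       → 1
STORE 0  → (empty)
PUSH -27 → -27
PUSH 11  → -27 11
SWAP     → 11 -27
LT       → 0
PUSH 0   → 0 0
SUB      → 0
LOAD 0   → 0 1
MUL      → 0
PUSH 11  → 0 11
DUP      → 0 11 11
OVER     → 0 11 11 11
EQ       → 0 11 1
SWAP     → 0 1 11
GT       → 0 0
OVER     → 0 0 0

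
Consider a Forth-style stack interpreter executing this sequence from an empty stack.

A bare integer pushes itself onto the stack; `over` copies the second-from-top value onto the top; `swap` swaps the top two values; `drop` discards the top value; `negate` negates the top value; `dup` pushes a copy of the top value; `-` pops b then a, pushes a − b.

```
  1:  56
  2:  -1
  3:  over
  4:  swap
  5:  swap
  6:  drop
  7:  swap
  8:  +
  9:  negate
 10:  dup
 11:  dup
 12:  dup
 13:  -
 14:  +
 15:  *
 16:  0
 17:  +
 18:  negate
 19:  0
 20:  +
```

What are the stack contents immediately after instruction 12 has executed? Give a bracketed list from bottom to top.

56     → [56]
-1     → [56, -1]
over   → [56, -1, 56]
swap   → [56, 56, -1]
swap   → [56, -1, 56]
drop   → [56, -1]
swap   → [-1, 56]
+      → [55]
negate → [-55]
dup    → [-55, -55]
dup    → [-55, -55, -55]
dup    → [-55, -55, -55, -55]

[-55, -55, -55, -55]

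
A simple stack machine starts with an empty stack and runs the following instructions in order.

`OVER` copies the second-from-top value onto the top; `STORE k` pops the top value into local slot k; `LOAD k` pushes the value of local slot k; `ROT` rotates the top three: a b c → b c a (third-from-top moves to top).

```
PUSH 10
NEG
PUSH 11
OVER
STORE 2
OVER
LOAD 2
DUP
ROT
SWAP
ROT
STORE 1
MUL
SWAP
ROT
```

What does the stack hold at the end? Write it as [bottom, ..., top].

PUSH 10 -> 10
NEG     -> -10
PUSH 11 -> -10 11
OVER    -> -10 11 -10
STORE 2 -> -10 11
OVER    -> -10 11 -10
LOAD 2  -> -10 11 -10 -10
DUP     -> -10 11 -10 -10 -10
ROT     -> -10 11 -10 -10 -10
SWAP    -> -10 11 -10 -10 -10
ROT     -> -10 11 -10 -10 -10
STORE 1 -> -10 11 -10 -10
MUL     -> -10 11 100
SWAP    -> -10 100 11
ROT     -> 100 11 -10

[100, 11, -10]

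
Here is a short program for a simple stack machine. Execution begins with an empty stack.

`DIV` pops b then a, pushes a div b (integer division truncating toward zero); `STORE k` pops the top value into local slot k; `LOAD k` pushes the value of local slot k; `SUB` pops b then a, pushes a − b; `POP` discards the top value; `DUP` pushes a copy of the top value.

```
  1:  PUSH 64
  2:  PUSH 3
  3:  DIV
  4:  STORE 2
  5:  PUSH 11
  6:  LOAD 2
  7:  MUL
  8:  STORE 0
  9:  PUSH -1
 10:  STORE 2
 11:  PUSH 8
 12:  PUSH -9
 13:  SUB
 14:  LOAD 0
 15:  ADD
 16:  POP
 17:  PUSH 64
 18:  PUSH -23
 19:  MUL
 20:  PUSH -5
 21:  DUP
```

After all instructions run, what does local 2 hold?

PUSH 64   64
PUSH 3    64 3
DIV       21
STORE 2   (empty)
PUSH 11   11
LOAD 2    11 21
MUL       231
STORE 0   (empty)
PUSH -1   -1
STORE 2   (empty)
PUSH 8    8
PUSH -9   8 -9
SUB       17
LOAD 0    17 231
ADD       248
POP       (empty)
PUSH 64   64
PUSH -23  64 -23
MUL       -1472
PUSH -5   -1472 -5
DUP       -1472 -5 -5

-1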